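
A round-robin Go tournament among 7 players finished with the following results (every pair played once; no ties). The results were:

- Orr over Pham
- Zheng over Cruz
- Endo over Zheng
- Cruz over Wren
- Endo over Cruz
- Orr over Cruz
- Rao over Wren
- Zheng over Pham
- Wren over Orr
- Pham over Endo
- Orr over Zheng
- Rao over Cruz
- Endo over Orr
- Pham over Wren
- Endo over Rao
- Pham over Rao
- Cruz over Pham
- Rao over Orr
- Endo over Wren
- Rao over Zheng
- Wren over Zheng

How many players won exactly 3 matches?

2

Win totals: Orr 3, Rao 4, Cruz 2, Zheng 2, Pham 3, Wren 2, Endo 5.
Exactly 3: Orr, Pham — 2 players.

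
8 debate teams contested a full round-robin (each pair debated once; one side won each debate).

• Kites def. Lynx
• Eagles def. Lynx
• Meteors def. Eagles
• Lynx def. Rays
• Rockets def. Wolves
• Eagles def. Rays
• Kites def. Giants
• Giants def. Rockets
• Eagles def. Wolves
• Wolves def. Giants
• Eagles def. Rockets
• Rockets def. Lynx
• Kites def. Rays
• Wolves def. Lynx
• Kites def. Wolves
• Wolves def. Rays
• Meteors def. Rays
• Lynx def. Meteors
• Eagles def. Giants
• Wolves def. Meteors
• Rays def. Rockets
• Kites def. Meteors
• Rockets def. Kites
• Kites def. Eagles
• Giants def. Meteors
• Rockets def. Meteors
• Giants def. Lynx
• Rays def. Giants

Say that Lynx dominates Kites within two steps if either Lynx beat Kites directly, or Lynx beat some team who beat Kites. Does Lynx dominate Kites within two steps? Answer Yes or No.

No

Lynx did not beat Kites directly.
Lynx beat Rays, Meteors, but each of them lost to Kites. No two-step path.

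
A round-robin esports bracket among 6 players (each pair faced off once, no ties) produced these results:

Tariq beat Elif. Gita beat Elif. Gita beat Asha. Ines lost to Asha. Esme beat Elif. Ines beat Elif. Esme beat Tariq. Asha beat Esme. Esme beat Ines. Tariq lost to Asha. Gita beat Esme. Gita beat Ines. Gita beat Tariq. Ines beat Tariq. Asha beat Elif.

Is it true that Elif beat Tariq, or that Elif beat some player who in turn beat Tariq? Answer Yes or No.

Elif did not beat Tariq directly.
Elif beat no one, so there is no intermediate player.

No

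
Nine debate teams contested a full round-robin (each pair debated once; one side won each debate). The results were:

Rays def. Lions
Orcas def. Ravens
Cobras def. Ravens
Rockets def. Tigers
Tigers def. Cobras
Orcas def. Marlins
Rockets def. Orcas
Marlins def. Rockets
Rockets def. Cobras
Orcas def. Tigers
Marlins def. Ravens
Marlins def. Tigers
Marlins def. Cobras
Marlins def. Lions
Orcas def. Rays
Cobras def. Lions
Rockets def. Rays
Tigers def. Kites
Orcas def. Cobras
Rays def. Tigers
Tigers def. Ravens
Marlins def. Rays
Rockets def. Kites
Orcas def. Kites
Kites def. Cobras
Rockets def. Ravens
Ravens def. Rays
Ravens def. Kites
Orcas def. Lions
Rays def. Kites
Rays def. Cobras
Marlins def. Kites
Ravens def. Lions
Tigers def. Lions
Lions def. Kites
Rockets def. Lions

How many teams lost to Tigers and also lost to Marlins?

4

Tigers beat: Lions, Kites, Cobras, Ravens.
Marlins beat: Tigers, Rays, Lions, Rockets, Kites, Cobras, Ravens.
Both beat: Lions, Kites, Cobras, Ravens — 4.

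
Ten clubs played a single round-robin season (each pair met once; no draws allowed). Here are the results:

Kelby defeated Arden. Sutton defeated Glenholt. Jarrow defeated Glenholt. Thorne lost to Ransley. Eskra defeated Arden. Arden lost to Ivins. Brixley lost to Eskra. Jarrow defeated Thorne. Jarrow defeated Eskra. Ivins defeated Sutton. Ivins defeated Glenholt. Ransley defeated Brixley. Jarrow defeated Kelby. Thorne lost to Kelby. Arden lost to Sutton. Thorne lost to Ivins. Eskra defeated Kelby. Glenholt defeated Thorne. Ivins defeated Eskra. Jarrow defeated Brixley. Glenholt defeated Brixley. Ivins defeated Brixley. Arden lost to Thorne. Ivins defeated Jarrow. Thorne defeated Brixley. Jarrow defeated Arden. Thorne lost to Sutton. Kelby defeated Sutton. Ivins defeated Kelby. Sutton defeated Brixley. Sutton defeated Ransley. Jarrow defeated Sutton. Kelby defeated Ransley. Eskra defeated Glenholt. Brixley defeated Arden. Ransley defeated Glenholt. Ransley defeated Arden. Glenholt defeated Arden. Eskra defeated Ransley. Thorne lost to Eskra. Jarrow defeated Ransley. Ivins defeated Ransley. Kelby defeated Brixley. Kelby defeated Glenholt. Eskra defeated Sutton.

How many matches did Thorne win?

2

Thorne's results: beat Brixley, Arden; lost to Kelby, Ransley, Jarrow, Ivins, Glenholt, Sutton, Eskra.
That is 2 wins.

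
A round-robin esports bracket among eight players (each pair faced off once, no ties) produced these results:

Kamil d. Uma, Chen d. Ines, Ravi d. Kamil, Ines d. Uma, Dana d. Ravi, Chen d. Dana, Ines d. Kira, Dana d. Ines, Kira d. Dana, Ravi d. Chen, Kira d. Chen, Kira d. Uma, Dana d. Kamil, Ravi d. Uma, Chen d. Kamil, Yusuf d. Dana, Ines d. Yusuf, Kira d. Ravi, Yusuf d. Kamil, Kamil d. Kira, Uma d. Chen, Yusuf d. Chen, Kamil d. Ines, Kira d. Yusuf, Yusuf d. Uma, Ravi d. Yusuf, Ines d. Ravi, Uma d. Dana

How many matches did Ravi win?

4

Ravi's results: beat Yusuf, Uma, Chen, Kamil; lost to Ines, Kira, Dana.
That is 4 wins.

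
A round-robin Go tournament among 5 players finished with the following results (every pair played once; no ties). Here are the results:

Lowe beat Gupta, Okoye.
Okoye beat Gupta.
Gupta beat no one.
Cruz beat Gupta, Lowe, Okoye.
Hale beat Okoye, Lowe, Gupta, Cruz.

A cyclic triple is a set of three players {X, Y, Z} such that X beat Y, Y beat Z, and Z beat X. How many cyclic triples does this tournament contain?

Of the C(5,3) = 10 triples, the cyclic ones are: none.
That is 0.

0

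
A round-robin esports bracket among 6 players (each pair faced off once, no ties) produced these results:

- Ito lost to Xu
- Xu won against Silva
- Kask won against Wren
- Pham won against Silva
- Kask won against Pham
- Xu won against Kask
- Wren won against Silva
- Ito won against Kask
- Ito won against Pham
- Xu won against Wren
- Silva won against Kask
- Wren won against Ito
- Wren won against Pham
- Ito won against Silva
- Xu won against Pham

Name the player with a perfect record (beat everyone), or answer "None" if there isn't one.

Xu

Xu has 5 wins out of 5 opponents — a perfect record.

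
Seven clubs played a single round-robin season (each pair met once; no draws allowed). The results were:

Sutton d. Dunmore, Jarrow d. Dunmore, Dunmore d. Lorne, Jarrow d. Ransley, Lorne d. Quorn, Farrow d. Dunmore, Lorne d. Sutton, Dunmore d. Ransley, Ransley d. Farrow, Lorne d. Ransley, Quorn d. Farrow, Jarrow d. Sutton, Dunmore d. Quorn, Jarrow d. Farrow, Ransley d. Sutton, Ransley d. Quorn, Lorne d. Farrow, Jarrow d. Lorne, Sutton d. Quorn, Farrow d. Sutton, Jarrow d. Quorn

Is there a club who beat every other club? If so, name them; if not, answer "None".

Jarrow has 6 wins out of 6 opponents — a perfect record.

Jarrow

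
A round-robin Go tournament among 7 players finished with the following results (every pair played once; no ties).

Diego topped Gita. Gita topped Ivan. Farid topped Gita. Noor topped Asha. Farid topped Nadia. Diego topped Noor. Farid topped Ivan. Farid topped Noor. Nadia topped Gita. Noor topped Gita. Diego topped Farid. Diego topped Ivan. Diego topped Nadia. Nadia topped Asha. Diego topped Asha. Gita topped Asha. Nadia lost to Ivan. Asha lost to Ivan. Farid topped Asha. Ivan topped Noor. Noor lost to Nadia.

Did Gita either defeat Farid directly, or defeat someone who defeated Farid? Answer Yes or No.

No

Gita did not beat Farid directly.
Gita beat Ivan, Asha, but each of them lost to Farid. No two-step path.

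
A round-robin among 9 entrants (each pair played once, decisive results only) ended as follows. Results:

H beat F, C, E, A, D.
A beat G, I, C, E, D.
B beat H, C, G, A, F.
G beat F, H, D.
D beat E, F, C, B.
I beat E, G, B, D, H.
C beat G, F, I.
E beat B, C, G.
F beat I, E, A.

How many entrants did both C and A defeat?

2

C beat: F, G, I.
A beat: C, D, E, G, I.
Both beat: G, I — 2.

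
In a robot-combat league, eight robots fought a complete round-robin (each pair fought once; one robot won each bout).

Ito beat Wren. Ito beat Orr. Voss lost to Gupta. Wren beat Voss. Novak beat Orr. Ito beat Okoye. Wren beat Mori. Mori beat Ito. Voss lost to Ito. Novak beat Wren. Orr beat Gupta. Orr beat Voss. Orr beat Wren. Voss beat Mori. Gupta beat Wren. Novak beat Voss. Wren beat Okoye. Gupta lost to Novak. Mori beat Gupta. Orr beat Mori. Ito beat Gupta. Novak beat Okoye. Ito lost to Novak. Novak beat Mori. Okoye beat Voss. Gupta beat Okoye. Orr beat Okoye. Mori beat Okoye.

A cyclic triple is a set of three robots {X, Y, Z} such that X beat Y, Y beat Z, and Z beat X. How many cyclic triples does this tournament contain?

Win totals: Ito 5, Gupta 3, Okoye 1, Voss 1, Mori 3, Orr 5, Novak 7, Wren 3.
A robot with w wins dominates both others in C(w,2) triples; summing gives 10 + 3 + 0 + 0 + 3 + 10 + 21 + 3 = 50 transitive triples.
Total triples C(8,3) = 56, so cyclic triples = 56 − 50 = 6.

6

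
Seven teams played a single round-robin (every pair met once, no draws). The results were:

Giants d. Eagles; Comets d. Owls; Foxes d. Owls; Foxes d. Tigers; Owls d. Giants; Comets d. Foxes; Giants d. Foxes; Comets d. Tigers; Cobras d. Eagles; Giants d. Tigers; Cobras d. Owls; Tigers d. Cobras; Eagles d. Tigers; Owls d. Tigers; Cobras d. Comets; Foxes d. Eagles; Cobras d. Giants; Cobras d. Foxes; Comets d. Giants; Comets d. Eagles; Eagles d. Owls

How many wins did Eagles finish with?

2

Eagles' results: beat Owls, Tigers; lost to Comets, Cobras, Foxes, Giants.
That is 2 wins.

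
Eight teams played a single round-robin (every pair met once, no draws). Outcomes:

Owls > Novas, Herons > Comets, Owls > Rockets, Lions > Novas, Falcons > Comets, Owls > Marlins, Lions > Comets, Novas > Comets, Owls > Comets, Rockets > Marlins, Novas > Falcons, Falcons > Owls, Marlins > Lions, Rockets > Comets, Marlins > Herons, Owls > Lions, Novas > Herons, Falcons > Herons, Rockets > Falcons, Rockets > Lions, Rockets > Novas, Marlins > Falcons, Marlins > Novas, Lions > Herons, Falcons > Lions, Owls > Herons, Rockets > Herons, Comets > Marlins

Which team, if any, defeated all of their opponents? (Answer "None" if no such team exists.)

Highest win total is Rockets with 6 (out of 7 possible).
Rockets lost to Owls, so no team went undefeated.

None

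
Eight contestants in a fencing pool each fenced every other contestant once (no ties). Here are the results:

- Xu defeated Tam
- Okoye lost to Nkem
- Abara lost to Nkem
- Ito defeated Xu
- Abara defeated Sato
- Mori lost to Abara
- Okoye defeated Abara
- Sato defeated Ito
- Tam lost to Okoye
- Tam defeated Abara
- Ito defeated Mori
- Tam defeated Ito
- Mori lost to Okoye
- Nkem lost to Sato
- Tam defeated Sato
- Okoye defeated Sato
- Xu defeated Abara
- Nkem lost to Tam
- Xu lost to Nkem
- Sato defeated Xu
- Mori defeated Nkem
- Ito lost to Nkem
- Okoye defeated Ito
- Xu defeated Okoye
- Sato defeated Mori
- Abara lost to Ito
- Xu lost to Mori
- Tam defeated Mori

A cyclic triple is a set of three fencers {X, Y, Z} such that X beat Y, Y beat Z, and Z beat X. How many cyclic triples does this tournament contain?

Win totals: Okoye 5, Sato 4, Nkem 4, Tam 5, Ito 3, Xu 3, Abara 2, Mori 2.
A fencer with w wins dominates both others in C(w,2) triples; summing gives 10 + 6 + 6 + 10 + 3 + 3 + 1 + 1 = 40 transitive triples.
Total triples C(8,3) = 56, so cyclic triples = 56 − 40 = 16.

16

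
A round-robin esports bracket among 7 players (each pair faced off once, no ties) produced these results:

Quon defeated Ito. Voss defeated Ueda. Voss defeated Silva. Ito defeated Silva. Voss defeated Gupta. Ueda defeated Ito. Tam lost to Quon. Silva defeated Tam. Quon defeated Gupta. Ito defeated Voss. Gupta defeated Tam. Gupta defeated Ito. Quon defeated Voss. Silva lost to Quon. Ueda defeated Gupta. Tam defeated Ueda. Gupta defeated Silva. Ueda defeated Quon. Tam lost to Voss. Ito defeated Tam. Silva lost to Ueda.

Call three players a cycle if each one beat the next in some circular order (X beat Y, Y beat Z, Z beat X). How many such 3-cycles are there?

Win totals: Tam 1, Gupta 3, Ueda 4, Voss 4, Silva 1, Ito 3, Quon 5.
A player with w wins dominates both others in C(w,2) triples; summing gives 0 + 3 + 6 + 6 + 0 + 3 + 10 = 28 transitive triples.
Total triples C(7,3) = 35, so cyclic triples = 35 − 28 = 7.

7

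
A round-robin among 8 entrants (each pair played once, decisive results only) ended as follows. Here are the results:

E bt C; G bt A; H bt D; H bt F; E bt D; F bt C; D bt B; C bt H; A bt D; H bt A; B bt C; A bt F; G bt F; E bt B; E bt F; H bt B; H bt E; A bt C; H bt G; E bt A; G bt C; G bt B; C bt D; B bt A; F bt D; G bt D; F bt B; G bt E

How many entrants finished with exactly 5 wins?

1

Win totals: A 3, B 2, C 2, D 1, E 5, F 3, G 6, H 6.
Exactly 5: E — 1 entrant.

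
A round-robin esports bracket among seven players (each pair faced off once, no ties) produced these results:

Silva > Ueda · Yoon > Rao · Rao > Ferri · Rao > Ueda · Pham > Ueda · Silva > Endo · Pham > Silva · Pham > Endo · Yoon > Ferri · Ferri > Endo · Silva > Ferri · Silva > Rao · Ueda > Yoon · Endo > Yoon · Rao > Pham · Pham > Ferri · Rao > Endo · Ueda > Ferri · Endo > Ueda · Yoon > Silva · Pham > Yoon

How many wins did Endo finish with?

2

Endo's results: beat Ueda, Yoon; lost to Silva, Rao, Pham, Ferri.
That is 2 wins.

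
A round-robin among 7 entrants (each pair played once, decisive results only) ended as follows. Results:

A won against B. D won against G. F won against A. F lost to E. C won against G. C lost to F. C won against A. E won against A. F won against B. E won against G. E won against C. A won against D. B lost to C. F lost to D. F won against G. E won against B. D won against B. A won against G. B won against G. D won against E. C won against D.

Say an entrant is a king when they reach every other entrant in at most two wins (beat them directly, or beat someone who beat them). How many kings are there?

A cannot reach C in two steps.
B cannot reach A, C, D, E, F in two steps.
C reaches everyone (king).
D reaches everyone (king).
E reaches everyone (king).
F cannot reach E in two steps.
G cannot reach A, B, C, D, E, F in two steps.
Kings: C, D, E — 3.

3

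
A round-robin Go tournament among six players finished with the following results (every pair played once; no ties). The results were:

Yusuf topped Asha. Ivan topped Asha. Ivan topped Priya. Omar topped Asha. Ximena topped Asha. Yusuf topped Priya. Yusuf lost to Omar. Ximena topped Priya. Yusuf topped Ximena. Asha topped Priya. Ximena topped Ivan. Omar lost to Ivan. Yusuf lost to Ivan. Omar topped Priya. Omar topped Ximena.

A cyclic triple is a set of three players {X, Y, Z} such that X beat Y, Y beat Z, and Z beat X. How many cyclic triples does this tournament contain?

Win totals: Yusuf 3, Asha 1, Ximena 3, Omar 4, Priya 0, Ivan 4.
A player with w wins dominates both others in C(w,2) triples; summing gives 3 + 0 + 3 + 6 + 0 + 6 = 18 transitive triples.
Total triples C(6,3) = 20, so cyclic triples = 20 − 18 = 2.

2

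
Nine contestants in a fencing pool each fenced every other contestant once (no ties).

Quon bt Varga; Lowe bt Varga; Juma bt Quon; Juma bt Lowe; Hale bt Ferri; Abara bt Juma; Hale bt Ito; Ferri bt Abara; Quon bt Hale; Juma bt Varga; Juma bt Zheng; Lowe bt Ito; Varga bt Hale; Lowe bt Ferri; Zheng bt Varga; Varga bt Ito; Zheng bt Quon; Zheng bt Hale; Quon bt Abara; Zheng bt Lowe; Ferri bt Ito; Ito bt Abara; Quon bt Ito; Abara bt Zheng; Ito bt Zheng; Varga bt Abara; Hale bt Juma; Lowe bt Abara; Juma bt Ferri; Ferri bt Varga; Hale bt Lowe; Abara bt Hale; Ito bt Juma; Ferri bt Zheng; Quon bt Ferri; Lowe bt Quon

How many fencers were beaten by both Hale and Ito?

Hale beat: Ferri, Lowe, Juma, Ito.
Ito beat: Zheng, Abara, Juma.
Both beat: Juma — 1.

1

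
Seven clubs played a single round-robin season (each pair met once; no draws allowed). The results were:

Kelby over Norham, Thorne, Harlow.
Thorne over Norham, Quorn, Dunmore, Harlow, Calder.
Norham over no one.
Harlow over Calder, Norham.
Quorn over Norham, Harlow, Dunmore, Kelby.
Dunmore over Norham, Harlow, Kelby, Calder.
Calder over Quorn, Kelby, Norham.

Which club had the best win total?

Win totals: Calder 3, Thorne 5, Dunmore 4, Quorn 4, Kelby 3, Harlow 2, Norham 0.
Thorne leads with 5 wins (next highest: 4).

Thorne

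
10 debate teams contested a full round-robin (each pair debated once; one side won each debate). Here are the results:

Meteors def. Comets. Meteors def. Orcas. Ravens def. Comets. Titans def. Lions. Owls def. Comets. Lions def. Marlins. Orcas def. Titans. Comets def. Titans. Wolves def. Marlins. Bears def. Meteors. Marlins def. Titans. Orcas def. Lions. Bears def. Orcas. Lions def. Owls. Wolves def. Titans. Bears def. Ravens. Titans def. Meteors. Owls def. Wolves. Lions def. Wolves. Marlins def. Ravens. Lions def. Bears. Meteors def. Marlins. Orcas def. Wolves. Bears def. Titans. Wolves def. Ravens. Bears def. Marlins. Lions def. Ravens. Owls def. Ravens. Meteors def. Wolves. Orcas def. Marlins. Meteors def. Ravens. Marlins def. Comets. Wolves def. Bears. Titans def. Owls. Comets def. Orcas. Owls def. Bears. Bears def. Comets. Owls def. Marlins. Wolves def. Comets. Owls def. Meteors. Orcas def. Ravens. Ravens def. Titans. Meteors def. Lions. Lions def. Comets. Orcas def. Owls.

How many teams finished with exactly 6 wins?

Win totals: Bears 6, Meteors 6, Titans 3, Ravens 2, Comets 2, Marlins 3, Wolves 5, Lions 6, Owls 6, Orcas 6.
Exactly 6: Bears, Meteors, Lions, Owls, Orcas — 5 teams.

5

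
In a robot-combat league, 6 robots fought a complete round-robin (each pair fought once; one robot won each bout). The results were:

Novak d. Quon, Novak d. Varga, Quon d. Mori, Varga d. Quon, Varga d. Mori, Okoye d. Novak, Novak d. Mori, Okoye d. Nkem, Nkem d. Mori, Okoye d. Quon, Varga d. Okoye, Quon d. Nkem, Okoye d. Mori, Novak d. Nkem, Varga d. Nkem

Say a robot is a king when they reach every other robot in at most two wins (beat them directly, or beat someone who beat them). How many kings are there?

Mori cannot reach Okoye, Nkem, Quon, Novak, Varga in two steps.
Okoye reaches everyone (king).
Nkem cannot reach Okoye, Quon, Novak, Varga in two steps.
Quon cannot reach Okoye, Novak, Varga in two steps.
Novak reaches everyone (king).
Varga reaches everyone (king).
Kings: Okoye, Novak, Varga — 3.

3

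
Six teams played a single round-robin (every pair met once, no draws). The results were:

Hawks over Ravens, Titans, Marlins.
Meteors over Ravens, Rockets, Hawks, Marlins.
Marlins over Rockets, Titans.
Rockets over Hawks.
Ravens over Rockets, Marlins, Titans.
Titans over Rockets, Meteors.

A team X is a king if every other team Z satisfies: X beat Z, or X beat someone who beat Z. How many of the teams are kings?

Titans reaches everyone (king).
Meteors reaches everyone (king).
Marlins cannot reach Ravens in two steps.
Ravens reaches everyone (king).
Hawks reaches everyone (king).
Rockets cannot reach Meteors in two steps.
Kings: Titans, Meteors, Ravens, Hawks — 4.

4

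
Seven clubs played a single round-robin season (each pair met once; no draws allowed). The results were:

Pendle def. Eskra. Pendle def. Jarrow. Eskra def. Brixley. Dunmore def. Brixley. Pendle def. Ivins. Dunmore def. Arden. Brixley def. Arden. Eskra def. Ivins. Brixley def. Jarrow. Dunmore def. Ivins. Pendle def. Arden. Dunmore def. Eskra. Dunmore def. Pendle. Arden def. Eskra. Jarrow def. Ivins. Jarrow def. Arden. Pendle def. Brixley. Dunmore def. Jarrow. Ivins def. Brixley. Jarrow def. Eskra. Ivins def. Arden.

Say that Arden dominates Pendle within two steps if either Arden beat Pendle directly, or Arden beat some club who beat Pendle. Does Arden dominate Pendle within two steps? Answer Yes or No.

No

Arden did not beat Pendle directly.
Arden beat Eskra, but each of them lost to Pendle. No two-step path.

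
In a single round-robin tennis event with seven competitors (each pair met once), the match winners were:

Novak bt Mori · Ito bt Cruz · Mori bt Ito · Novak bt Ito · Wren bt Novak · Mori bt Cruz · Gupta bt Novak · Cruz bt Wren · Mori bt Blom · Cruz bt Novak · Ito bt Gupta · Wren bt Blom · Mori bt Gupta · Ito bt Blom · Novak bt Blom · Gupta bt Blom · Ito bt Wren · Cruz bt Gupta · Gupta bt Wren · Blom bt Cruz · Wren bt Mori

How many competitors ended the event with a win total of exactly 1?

1

Win totals: Blom 1, Ito 4, Gupta 3, Novak 3, Mori 4, Cruz 3, Wren 3.
Exactly 1: Blom — 1 competitor.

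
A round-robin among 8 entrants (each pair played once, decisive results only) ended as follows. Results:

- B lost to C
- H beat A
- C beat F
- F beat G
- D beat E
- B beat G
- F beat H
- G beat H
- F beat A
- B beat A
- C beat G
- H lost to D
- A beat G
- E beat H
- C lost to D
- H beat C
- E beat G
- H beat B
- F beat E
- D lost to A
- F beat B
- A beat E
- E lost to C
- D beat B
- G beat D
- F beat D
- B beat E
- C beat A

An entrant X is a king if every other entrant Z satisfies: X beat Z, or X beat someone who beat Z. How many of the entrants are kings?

A cannot reach F in two steps.
B cannot reach C, F in two steps.
C reaches everyone (king).
D reaches everyone (king).
E cannot reach F in two steps.
F reaches everyone (king).
G cannot reach F in two steps.
H reaches everyone (king).
Kings: C, D, F, H — 4.

4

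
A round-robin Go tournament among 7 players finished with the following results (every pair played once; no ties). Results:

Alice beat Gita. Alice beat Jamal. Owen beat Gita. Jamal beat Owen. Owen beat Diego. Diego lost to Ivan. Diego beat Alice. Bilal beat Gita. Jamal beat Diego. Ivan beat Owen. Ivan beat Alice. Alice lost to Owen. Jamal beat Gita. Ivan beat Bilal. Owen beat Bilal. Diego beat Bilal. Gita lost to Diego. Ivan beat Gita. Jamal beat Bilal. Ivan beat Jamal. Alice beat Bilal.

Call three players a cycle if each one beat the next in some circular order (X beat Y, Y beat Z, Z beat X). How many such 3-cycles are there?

2

Win totals: Owen 4, Diego 3, Gita 0, Ivan 6, Bilal 1, Alice 3, Jamal 4.
A player with w wins dominates both others in C(w,2) triples; summing gives 6 + 3 + 0 + 15 + 0 + 3 + 6 = 33 transitive triples.
Total triples C(7,3) = 35, so cyclic triples = 35 − 33 = 2.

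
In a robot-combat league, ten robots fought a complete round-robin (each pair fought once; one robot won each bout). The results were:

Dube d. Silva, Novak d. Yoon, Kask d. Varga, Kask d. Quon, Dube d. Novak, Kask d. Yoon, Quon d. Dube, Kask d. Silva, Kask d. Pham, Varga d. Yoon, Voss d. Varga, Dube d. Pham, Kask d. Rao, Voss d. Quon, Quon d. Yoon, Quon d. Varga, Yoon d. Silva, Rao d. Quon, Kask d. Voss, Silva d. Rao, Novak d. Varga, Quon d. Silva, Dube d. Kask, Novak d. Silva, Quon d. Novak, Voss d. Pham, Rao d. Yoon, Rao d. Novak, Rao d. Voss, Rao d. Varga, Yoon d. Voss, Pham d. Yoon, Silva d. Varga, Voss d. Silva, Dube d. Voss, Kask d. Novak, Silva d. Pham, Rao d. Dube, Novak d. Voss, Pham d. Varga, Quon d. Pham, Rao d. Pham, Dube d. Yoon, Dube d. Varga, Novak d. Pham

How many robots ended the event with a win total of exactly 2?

2

Win totals: Novak 5, Varga 1, Yoon 2, Rao 7, Kask 8, Silva 3, Quon 6, Voss 4, Pham 2, Dube 7.
Exactly 2: Yoon, Pham — 2 robots.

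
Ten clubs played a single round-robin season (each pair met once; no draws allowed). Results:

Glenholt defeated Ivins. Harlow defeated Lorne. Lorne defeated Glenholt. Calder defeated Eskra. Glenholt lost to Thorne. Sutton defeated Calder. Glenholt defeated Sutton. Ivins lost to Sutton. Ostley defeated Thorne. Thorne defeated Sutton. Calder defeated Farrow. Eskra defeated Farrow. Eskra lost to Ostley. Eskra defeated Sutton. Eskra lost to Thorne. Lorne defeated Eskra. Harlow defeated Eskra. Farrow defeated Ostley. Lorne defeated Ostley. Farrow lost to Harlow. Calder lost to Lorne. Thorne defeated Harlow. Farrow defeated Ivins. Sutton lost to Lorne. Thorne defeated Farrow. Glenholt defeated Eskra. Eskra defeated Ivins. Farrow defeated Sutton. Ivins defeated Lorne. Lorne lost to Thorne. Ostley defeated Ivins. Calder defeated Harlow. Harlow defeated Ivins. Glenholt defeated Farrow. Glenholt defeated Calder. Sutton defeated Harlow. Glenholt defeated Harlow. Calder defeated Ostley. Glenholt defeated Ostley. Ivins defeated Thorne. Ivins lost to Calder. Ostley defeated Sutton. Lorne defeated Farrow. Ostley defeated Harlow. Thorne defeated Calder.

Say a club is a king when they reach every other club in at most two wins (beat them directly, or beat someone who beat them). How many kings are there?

6

Lorne reaches everyone (king).
Harlow reaches everyone (king).
Calder cannot reach Glenholt in two steps.
Eskra cannot reach Glenholt in two steps.
Farrow cannot reach Glenholt in two steps.
Thorne reaches everyone (king).
Glenholt reaches everyone (king).
Ivins reaches everyone (king).
Sutton cannot reach Glenholt in two steps.
Ostley reaches everyone (king).
Kings: Lorne, Harlow, Thorne, Glenholt, Ivins, Ostley — 6.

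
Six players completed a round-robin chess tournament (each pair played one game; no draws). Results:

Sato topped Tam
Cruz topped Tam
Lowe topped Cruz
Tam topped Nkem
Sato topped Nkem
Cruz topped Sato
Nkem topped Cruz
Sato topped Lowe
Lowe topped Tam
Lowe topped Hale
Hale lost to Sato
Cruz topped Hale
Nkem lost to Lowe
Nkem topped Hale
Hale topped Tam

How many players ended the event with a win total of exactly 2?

Win totals: Cruz 3, Tam 1, Sato 4, Hale 1, Lowe 4, Nkem 2.
Exactly 2: Nkem — 1 player.

1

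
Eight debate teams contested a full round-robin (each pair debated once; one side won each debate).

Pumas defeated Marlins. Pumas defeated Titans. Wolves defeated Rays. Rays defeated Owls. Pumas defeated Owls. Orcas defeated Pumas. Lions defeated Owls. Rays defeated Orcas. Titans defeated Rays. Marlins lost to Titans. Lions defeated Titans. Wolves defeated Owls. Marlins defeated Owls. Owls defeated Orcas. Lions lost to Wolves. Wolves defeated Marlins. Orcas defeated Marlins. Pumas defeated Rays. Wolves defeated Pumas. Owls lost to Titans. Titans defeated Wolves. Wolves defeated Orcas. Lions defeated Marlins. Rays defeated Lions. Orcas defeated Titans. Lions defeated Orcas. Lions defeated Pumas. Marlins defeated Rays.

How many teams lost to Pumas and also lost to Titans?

3

Pumas beat: Marlins, Titans, Rays, Owls.
Titans beat: Wolves, Marlins, Rays, Owls.
Both beat: Marlins, Rays, Owls — 3.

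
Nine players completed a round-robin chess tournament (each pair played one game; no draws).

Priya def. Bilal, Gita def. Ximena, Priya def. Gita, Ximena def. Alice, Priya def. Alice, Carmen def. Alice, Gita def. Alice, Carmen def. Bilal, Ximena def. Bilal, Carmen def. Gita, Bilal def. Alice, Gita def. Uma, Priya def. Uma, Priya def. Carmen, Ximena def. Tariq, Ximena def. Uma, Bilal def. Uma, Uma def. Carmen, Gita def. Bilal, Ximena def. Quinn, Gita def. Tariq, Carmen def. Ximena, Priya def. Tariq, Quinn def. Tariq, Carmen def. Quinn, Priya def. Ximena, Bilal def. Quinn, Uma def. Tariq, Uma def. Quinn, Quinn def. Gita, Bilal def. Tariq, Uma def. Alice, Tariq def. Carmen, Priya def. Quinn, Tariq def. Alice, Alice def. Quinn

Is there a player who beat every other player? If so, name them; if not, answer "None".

Priya

Priya has 8 wins out of 8 opponents — a perfect record.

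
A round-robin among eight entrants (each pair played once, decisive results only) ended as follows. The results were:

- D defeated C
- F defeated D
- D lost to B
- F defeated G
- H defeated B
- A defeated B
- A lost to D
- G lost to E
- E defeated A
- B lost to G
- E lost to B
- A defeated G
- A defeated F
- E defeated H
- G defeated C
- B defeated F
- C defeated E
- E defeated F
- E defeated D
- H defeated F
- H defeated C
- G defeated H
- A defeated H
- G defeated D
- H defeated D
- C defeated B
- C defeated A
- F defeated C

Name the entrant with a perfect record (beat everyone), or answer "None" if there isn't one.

Highest win total is E with 5 (out of 7 possible).
E lost to B, C, so no entrant went undefeated.

None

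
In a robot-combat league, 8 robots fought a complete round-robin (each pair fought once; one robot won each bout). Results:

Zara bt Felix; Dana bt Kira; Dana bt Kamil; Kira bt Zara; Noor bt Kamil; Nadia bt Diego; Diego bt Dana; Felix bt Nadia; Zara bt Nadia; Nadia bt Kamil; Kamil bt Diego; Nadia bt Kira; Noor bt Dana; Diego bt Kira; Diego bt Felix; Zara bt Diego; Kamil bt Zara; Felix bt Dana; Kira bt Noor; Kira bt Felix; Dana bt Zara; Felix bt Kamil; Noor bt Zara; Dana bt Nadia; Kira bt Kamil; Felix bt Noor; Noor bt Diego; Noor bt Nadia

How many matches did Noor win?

5

Noor's results: beat Diego, Nadia, Zara, Dana, Kamil; lost to Kira, Felix.
That is 5 wins.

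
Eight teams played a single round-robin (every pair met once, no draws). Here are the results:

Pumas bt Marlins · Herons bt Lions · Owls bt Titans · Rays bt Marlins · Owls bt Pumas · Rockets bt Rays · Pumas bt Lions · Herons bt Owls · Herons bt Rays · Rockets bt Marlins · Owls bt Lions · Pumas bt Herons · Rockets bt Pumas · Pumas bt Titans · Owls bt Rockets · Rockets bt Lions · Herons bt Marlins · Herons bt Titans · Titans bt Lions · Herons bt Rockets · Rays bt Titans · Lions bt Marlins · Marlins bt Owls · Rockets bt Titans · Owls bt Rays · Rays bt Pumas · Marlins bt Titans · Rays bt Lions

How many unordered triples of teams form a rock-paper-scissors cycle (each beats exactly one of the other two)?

8

Win totals: Rockets 5, Titans 1, Lions 1, Marlins 2, Herons 6, Owls 5, Rays 4, Pumas 4.
A team with w wins dominates both others in C(w,2) triples; summing gives 10 + 0 + 0 + 1 + 15 + 10 + 6 + 6 = 48 transitive triples.
Total triples C(8,3) = 56, so cyclic triples = 56 − 48 = 8.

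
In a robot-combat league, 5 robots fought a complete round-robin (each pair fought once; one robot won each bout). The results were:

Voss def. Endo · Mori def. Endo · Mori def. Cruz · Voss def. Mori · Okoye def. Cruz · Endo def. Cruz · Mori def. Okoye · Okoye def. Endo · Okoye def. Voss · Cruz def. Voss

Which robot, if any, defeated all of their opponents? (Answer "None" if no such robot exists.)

Highest win total is Okoye with 3 (out of 4 possible).
Okoye lost to Mori, so no robot went undefeated.

None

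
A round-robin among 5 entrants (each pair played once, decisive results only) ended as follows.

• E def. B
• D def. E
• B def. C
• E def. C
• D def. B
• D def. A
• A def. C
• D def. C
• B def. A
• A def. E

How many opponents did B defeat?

B's results: beat A, C; lost to D, E.
That is 2 wins.

2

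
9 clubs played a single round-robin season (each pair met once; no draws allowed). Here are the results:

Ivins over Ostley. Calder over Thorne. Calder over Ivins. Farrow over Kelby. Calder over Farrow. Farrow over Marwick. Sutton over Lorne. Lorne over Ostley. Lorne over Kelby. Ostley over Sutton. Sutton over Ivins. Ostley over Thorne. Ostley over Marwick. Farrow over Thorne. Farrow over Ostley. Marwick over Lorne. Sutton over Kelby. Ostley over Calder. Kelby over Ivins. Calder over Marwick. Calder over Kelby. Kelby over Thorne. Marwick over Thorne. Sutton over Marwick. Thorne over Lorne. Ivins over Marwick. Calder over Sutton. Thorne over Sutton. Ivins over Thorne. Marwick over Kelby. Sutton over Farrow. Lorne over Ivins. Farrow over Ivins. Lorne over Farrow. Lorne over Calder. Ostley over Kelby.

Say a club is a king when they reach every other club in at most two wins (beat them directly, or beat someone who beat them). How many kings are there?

Farrow reaches everyone (king).
Calder reaches everyone (king).
Sutton reaches everyone (king).
Marwick reaches everyone (king).
Lorne reaches everyone (king).
Ostley reaches everyone (king).
Thorne reaches everyone (king).
Kelby cannot reach Farrow, Calder in two steps.
Ivins cannot reach Farrow in two steps.
Kings: Farrow, Calder, Sutton, Marwick, Lorne, Ostley, Thorne — 7.

7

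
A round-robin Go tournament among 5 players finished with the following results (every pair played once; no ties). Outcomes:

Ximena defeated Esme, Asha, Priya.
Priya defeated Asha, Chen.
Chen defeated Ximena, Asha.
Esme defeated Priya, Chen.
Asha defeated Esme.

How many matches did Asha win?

1

Asha's results: beat Esme; lost to Ximena, Priya, Chen.
That is 1 win.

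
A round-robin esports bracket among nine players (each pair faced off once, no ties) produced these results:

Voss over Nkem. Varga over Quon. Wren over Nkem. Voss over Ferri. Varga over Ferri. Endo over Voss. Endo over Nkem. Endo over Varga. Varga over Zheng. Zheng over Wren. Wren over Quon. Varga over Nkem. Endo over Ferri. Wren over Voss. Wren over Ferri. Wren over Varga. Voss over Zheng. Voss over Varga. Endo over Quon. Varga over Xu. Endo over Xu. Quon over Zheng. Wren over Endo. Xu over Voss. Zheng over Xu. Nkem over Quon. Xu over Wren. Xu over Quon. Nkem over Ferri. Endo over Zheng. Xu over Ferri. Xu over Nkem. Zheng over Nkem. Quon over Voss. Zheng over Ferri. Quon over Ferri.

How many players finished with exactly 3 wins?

1

Win totals: Ferri 0, Voss 4, Zheng 4, Wren 6, Nkem 2, Quon 3, Xu 5, Varga 5, Endo 7.
Exactly 3: Quon — 1 player.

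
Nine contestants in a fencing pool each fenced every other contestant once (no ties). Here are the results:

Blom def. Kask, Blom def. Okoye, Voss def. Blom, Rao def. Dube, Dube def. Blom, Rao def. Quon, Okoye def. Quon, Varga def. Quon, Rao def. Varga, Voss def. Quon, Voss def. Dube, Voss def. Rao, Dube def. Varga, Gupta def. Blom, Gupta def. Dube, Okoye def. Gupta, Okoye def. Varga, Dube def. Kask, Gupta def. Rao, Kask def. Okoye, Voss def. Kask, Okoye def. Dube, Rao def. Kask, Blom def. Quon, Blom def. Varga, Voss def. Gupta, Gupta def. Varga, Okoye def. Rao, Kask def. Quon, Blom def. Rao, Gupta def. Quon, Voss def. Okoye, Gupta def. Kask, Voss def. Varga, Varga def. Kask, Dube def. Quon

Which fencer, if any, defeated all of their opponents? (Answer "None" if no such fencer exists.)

Voss has 8 wins out of 8 opponents — a perfect record.

Voss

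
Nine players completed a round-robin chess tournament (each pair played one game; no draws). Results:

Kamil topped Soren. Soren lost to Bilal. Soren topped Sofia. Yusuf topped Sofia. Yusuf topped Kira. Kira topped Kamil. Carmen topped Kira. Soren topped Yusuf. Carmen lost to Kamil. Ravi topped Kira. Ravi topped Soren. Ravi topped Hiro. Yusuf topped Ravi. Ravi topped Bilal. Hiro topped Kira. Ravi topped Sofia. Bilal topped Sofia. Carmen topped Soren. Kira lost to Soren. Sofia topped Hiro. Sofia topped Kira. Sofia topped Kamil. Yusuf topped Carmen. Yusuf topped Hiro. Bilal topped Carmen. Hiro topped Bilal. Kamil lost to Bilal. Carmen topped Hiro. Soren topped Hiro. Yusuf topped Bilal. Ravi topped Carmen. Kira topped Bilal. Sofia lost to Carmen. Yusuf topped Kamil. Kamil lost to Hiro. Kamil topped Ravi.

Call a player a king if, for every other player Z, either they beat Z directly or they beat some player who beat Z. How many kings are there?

Hiro cannot reach Yusuf in two steps.
Ravi reaches everyone (king).
Carmen cannot reach Ravi in two steps.
Bilal reaches everyone (king).
Yusuf reaches everyone (king).
Kamil reaches everyone (king).
Soren reaches everyone (king).
Kira cannot reach Hiro, Yusuf in two steps.
Sofia cannot reach Yusuf in two steps.
Kings: Ravi, Bilal, Yusuf, Kamil, Soren — 5.

5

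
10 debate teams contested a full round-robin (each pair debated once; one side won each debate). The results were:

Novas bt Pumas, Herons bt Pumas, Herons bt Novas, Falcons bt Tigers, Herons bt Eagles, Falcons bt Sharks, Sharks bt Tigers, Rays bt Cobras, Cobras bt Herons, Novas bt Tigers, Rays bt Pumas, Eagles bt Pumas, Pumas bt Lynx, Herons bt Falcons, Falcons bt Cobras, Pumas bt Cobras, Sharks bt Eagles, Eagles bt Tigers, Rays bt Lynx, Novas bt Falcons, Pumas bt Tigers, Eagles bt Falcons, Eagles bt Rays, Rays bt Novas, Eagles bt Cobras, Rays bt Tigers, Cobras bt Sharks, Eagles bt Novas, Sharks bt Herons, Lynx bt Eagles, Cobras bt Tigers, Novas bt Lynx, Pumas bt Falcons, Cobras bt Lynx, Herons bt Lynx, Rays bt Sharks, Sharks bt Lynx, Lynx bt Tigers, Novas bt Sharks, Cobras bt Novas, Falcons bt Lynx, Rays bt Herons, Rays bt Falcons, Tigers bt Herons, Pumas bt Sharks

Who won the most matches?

Win totals: Lynx 2, Eagles 6, Herons 5, Tigers 1, Novas 5, Sharks 4, Rays 8, Falcons 4, Cobras 5, Pumas 5.
Rays leads with 8 wins (next highest: 6).

Rays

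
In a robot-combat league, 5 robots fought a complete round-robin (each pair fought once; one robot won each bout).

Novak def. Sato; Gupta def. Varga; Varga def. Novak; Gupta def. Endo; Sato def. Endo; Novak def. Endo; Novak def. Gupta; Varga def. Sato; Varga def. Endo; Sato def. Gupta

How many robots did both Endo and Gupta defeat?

Endo beat: no one.
Gupta beat: Endo, Varga.
No one was beaten by both.

0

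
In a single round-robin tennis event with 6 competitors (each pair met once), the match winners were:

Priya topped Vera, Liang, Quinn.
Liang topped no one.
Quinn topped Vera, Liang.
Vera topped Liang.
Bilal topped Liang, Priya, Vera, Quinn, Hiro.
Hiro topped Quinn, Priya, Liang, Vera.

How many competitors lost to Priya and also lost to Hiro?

3

Priya beat: Vera, Quinn, Liang.
Hiro beat: Vera, Quinn, Liang, Priya.
Both beat: Vera, Quinn, Liang — 3.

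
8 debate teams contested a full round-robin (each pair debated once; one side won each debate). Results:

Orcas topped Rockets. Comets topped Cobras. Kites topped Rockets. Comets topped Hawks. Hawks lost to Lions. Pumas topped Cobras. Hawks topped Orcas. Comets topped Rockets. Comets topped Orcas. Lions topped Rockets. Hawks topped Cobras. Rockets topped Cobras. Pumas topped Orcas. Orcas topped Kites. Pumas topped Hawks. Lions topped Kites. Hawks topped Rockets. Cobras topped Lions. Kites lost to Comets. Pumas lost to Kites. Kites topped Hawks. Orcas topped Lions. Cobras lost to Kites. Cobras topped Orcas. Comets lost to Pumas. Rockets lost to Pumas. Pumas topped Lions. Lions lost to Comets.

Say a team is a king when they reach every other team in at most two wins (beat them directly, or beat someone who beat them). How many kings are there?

3

Hawks cannot reach Pumas, Comets in two steps.
Pumas reaches everyone (king).
Lions cannot reach Comets in two steps.
Rockets cannot reach Hawks, Pumas, Comets, Kites in two steps.
Cobras cannot reach Pumas, Comets in two steps.
Comets reaches everyone (king).
Kites reaches everyone (king).
Orcas cannot reach Comets in two steps.
Kings: Pumas, Comets, Kites — 3.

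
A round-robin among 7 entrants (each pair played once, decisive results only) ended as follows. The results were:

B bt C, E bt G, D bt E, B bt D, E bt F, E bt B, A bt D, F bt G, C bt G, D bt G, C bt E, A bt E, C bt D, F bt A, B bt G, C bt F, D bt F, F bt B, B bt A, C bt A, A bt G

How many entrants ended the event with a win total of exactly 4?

Win totals: A 3, B 4, C 5, D 3, E 3, F 3, G 0.
Exactly 4: B — 1 entrant.

1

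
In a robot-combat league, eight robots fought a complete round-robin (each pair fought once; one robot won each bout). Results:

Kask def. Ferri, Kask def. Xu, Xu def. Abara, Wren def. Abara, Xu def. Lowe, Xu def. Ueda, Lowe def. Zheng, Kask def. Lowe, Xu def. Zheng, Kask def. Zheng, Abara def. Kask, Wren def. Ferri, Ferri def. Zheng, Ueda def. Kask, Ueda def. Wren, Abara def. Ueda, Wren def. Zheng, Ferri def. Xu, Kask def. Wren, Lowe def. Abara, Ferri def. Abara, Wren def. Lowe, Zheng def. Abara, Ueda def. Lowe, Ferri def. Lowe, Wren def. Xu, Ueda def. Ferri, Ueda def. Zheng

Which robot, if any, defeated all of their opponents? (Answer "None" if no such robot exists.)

Highest win total is Wren with 5 (out of 7 possible).
Wren lost to Ueda, Kask, so no robot went undefeated.

None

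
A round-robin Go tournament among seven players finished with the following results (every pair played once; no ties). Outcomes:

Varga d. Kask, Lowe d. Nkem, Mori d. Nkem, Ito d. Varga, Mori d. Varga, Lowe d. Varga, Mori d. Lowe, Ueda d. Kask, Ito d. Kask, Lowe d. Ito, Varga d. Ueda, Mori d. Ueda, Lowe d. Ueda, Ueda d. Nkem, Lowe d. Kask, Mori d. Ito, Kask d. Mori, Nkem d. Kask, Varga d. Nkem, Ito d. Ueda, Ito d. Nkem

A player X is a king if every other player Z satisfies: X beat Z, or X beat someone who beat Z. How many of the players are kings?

3

Ito cannot reach Lowe in two steps.
Ueda cannot reach Ito, Lowe, Varga in two steps.
Kask reaches everyone (king).
Nkem cannot reach Ito, Ueda, Lowe, Varga in two steps.
Mori reaches everyone (king).
Lowe reaches everyone (king).
Varga cannot reach Ito, Lowe in two steps.
Kings: Kask, Mori, Lowe — 3.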